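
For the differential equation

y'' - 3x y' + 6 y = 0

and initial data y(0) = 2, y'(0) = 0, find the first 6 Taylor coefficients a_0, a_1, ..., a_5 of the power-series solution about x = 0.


Ansatz: y(x) = sum_{n>=0} a_n x^n, so y'(x) = sum_{n>=1} n a_n x^(n-1) and y''(x) = sum_{n>=2} n(n-1) a_n x^(n-2).
Substitute into P(x) y'' + Q(x) y' + R(x) y = 0 with P(x) = 1, Q(x) = -3x, R(x) = 6, and match powers of x.
Initial conditions: a_0 = 2, a_1 = 0.
Setting the coefficient of each power of x to zero and solving order by order (substituting the coefficients already found):
  x^0: 2 a_2 + 6 a_0 = 0  ->  2 a_2 = -6 a_0 = -12  ->  a_2 = -6
  x^1: 6 a_3 + 3 a_1 = 0  ->  6 a_3 = -3 a_1 = 0  ->  a_3 = 0
  x^2: 12 a_4 = 0  ->  a_4 = 0
  x^3: 20 a_5 - 3 a_3 = 0  ->  20 a_5 = 3 a_3 = 0  ->  a_5 = 0
Truncated series: y(x) = 2 - 6 x^2 + O(x^6).

a_0 = 2; a_1 = 0; a_2 = -6; a_3 = 0; a_4 = 0; a_5 = 0


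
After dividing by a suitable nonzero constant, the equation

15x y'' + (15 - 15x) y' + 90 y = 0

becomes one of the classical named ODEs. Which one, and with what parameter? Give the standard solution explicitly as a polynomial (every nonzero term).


All three coefficients share the factor 15; dividing through by 15 gives  x y'' + (1 - x) y' + 6 y = 0.
This matches the Laguerre equation x y'' + (1 - x) y' + n y = 0 with n = 6; the polynomial solution is L_6(x).
With y = sum_k a_k x^k, matching x^k gives (k+1)k a_{k+1} + (k+1) a_{k+1} - k a_k + n a_k = 0, i.e. (k+1)^2 a_{k+1} = (k - n) a_k = (k - 6) a_k. The right side vanishes at k = 6, so the series terminates at degree 6.
Standard normalization L_n(0) = 1 gives a_0 = 1. Work upward with a_{k+1} = (k - 6) a_k / (k+1)^2:
  a_1 = (0 - 6)(1) / 1^2 = -6/1 = -6
  a_2 = (1 - 6)(-6) / 2^2 = 30/4 = 15/2
  a_3 = (2 - 6)(15/2) / 3^2 = -30/9 = -10/3
  a_4 = (3 - 6)(-10/3) / 4^2 = 10/16 = 5/8
  a_5 = (4 - 6)(5/8) / 5^2 = (-5/4)/25 = -1/20
  a_6 = (5 - 6)(-1/20) / 6^2 = (1/20)/36 = 1/720
Hence L_6(x) = x^6/720 - x^5/20 + 5 x^4/8 - 10 x^3/3 + 15 x^2/2 - 6 x + 1.

L_6(x); series = x^6/720 - x^5/20 + 5 x^4/8 - 10 x^3/3 + 15 x^2/2 - 6 x + 1


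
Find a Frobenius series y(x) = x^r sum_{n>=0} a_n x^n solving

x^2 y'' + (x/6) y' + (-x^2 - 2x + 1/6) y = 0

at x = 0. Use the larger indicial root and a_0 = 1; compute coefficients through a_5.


Write in Frobenius form y'' + (p(x)/x) y' + (q(x)/x^2) y = 0:
  p(x) = 1/6,  q(x) = -x^2 - 2x + 1/6.
Indicial equation: r(r-1) + (1/6) r + (1/6) = 0 -> roots r_1 = 1/2, r_2 = 1/3.
Take r = r_1 = 1/2. Let y(x) = x^r sum_{n>=0} a_n x^n with a_0 = 1.
Substitute y = x^r sum a_n x^n and match x^{r+n}. The recurrence is
  D(n) a_n - 2 a_{n-1} - 1 a_{n-2} = 0,  where D(n) = (r+n)(r+n-1) + (1/6)(r+n) + (1/6).
  a_n = [2 a_{n-1} + 1 a_{n-2}] / D(n).
Since the indicial polynomial factors as (r - r_1)(r - r_2), D(n) = (r_1 + n - r_1)(r_1 + n - r_2) = n(n + 1/6).
Evaluating step by step (a_0 = 1):
  n = 1: D(1) = 1(1 + 1/6) = 7/6; numerator = 2(1) = 2; a_1 = (2)/(7/6) = 12/7
  n = 2: D(2) = 2(2 + 1/6) = 13/3; numerator = 2(12/7) + 1(1) = 31/7; a_2 = (31/7)/(13/3) = 93/91
  n = 3: D(3) = 3(3 + 1/6) = 19/2; numerator = 2(93/91) + 1(12/7) = 342/91; a_3 = (342/91)/(19/2) = 36/91
  n = 4: D(4) = 4(4 + 1/6) = 50/3; numerator = 2(36/91) + 1(93/91) = 165/91; a_4 = (165/91)/(50/3) = 99/910
  n = 5: D(5) = 5(5 + 1/6) = 155/6; numerator = 2(99/910) + 1(36/91) = 279/455; a_5 = (279/455)/(155/6) = 54/2275

r = 1/2; a_0 = 1; a_1 = 12/7; a_2 = 93/91; a_3 = 36/91; a_4 = 99/910; a_5 = 54/2275


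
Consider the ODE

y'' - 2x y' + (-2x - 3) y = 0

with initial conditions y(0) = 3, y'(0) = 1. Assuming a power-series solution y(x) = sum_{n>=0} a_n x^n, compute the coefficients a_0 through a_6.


Ansatz: y(x) = sum_{n>=0} a_n x^n, so y'(x) = sum_{n>=1} n a_n x^(n-1) and y''(x) = sum_{n>=2} n(n-1) a_n x^(n-2).
Substitute into P(x) y'' + Q(x) y' + R(x) y = 0 with P(x) = 1, Q(x) = -2x, R(x) = -2x - 3, and match powers of x.
Initial conditions: a_0 = 3, a_1 = 1.
Setting the coefficient of each power of x to zero and solving order by order (substituting the coefficients already found):
  x^0: 2 a_2 - 3 a_0 = 0  ->  2 a_2 = 3 a_0 = 9  ->  a_2 = 9/2
  x^1: 6 a_3 - 5 a_1 - 2 a_0 = 0  ->  6 a_3 = 5 a_1 + 2 a_0 = 11  ->  a_3 = 11/6
  x^2: 12 a_4 - 7 a_2 - 2 a_1 = 0  ->  12 a_4 = 7 a_2 + 2 a_1 = 67/2  ->  a_4 = 67/24
  x^3: 20 a_5 - 9 a_3 - 2 a_2 = 0  ->  20 a_5 = 9 a_3 + 2 a_2 = 51/2  ->  a_5 = 51/40
  x^4: 30 a_6 - 11 a_4 - 2 a_3 = 0  ->  30 a_6 = 11 a_4 + 2 a_3 = 275/8  ->  a_6 = 55/48
Truncated series: y(x) = 3 + x + (9/2) x^2 + (11/6) x^3 + (67/24) x^4 + (51/40) x^5 + (55/48) x^6 + O(x^7).

a_0 = 3; a_1 = 1; a_2 = 9/2; a_3 = 11/6; a_4 = 67/24; a_5 = 51/40; a_6 = 55/48


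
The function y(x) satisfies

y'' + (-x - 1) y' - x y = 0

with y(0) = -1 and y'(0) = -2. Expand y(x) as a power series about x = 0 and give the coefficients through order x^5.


Ansatz: y(x) = sum_{n>=0} a_n x^n, so y'(x) = sum_{n>=1} n a_n x^(n-1) and y''(x) = sum_{n>=2} n(n-1) a_n x^(n-2).
Substitute into P(x) y'' + Q(x) y' + R(x) y = 0 with P(x) = 1, Q(x) = -x - 1, R(x) = -x, and match powers of x.
Initial conditions: a_0 = -1, a_1 = -2.
Setting the coefficient of each power of x to zero and solving order by order (substituting the coefficients already found):
  x^0: 2 a_2 - a_1 = 0  ->  2 a_2 = a_1 = -2  ->  a_2 = -1
  x^1: 6 a_3 - 2 a_2 - a_1 - a_0 = 0  ->  6 a_3 = 2 a_2 + a_1 + a_0 = -5  ->  a_3 = -5/6
  x^2: 12 a_4 - 3 a_3 - 2 a_2 - a_1 = 0  ->  12 a_4 = 3 a_3 + 2 a_2 + a_1 = -13/2  ->  a_4 = -13/24
  x^3: 20 a_5 - 4 a_4 - 3 a_3 - a_2 = 0  ->  20 a_5 = 4 a_4 + 3 a_3 + a_2 = -17/3  ->  a_5 = -17/60
Truncated series: y(x) = -1 - 2 x - x^2 - (5/6) x^3 - (13/24) x^4 - (17/60) x^5 + O(x^6).

a_0 = -1; a_1 = -2; a_2 = -1; a_3 = -5/6; a_4 = -13/24; a_5 = -17/60


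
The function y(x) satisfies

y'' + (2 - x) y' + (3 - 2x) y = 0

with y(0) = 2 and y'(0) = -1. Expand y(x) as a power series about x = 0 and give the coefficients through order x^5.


Ansatz: y(x) = sum_{n>=0} a_n x^n, so y'(x) = sum_{n>=1} n a_n x^(n-1) and y''(x) = sum_{n>=2} n(n-1) a_n x^(n-2).
Substitute into P(x) y'' + Q(x) y' + R(x) y = 0 with P(x) = 1, Q(x) = 2 - x, R(x) = 3 - 2x, and match powers of x.
Initial conditions: a_0 = 2, a_1 = -1.
Setting the coefficient of each power of x to zero and solving order by order (substituting the coefficients already found):
  x^0: 2 a_2 + 2 a_1 + 3 a_0 = 0  ->  2 a_2 = -2 a_1 - 3 a_0 = -4  ->  a_2 = -2
  x^1: 6 a_3 + 4 a_2 + 2 a_1 - 2 a_0 = 0  ->  6 a_3 = -4 a_2 - 2 a_1 + 2 a_0 = 14  ->  a_3 = 7/3
  x^2: 12 a_4 + 6 a_3 + a_2 - 2 a_1 = 0  ->  12 a_4 = -6 a_3 - a_2 + 2 a_1 = -14  ->  a_4 = -7/6
  x^3: 20 a_5 + 8 a_4 - 2 a_2 = 0  ->  20 a_5 = -8 a_4 + 2 a_2 = 16/3  ->  a_5 = 4/15
Truncated series: y(x) = 2 - x - 2 x^2 + (7/3) x^3 - (7/6) x^4 + (4/15) x^5 + O(x^6).

a_0 = 2; a_1 = -1; a_2 = -2; a_3 = 7/3; a_4 = -7/6; a_5 = 4/15


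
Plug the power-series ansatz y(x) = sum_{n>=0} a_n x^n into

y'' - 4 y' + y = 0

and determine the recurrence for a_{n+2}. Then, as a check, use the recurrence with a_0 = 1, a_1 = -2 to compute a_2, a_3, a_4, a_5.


Substitute y = sum_n a_n x^n.
y''(x) has coefficient (n+2)(n+1) a_{n+2} at x^n;
-4 y'(x) has coefficient -4 (n+1) a_{n+1} at x^n;
y(x) has coefficient 1 a_n at x^n.
Matching x^n: (n+2)(n+1) a_{n+2} - 4 (n+1) a_{n+1} + 1 a_n = 0.
Thus a_{n+2} = [4 (n+1) a_{n+1} - 1 a_n] / ((n+1)(n+2)).

Check with a_0 = 1, a_1 = -2 (apply the recurrence for n = 0, 1, 2, 3): a_0 = 1, a_1 = -2, a_2 = -9/2, a_3 = -17/3, a_4 = -127/24, a_5 = -79/20.

a_(n+2) = [4 (n+1) a_(n+1) - 1 a_n] / ((n+1)(n+2)); check: a_0 = 1, a_1 = -2, a_2 = -9/2, a_3 = -17/3, a_4 = -127/24, a_5 = -79/20


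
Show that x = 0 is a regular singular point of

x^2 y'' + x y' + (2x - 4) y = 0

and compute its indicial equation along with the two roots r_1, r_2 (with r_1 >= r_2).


Divide by x^2 to reach normal form y'' + P_1(x) y' + P_2(x) y = 0 with P_1(x) = 1/x and P_2(x) = 2/x - 4/x^2.
x = 0 is a singular point because the y'-coefficient 1/x has a pole at x = 0 and the y-coefficient 2/x - 4/x^2 has a pole at x = 0.
It is a regular singular point because x P_1(x) = p(x) = 1 and x^2 P_2(x) = q(x) = 2x - 4 are polynomials, hence analytic at x = 0.
p(0) = 1,  q(0) = -4.
Indicial equation: r(r-1) + p(0) r + q(0) = 0, i.e. r^2 + (p(0) - 1) r + q(0) = 0, i.e. r^2 - 4 = 0.
Discriminant: (0)^2 - 4(-4) = 16, so r = (0 ± 4)/2.
Solving: r_1 = 2, r_2 = -2.

indicial: r^2 - 4 = 0; roots r_1 = 2, r_2 = -2


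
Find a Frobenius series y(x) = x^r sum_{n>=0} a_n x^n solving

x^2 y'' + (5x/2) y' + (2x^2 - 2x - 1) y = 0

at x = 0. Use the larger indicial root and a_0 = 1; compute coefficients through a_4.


Write in Frobenius form y'' + (p(x)/x) y' + (q(x)/x^2) y = 0:
  p(x) = 5/2,  q(x) = 2x^2 - 2x - 1.
Indicial equation: r(r-1) + (5/2) r + (-1) = 0 -> roots r_1 = 1/2, r_2 = -2.
Take r = r_1 = 1/2. Let y(x) = x^r sum_{n>=0} a_n x^n with a_0 = 1.
Substitute y = x^r sum a_n x^n and match x^{r+n}. The recurrence is
  D(n) a_n - 2 a_{n-1} + 2 a_{n-2} = 0,  where D(n) = (r+n)(r+n-1) + (5/2)(r+n) + (-1).
  a_n = [2 a_{n-1} - 2 a_{n-2}] / D(n).
Since the indicial polynomial factors as (r - r_1)(r - r_2), D(n) = (r_1 + n - r_1)(r_1 + n - r_2) = n(n + 5/2).
Evaluating step by step (a_0 = 1):
  n = 1: D(1) = 1(1 + 5/2) = 7/2; numerator = 2(1) = 2; a_1 = (2)/(7/2) = 4/7
  n = 2: D(2) = 2(2 + 5/2) = 9; numerator = 2(4/7) - 2(1) = -6/7; a_2 = (-6/7)/(9) = -2/21
  n = 3: D(3) = 3(3 + 5/2) = 33/2; numerator = 2(-2/21) - 2(4/7) = -4/3; a_3 = (-4/3)/(33/2) = -8/99
  n = 4: D(4) = 4(4 + 5/2) = 26; numerator = 2(-8/99) - 2(-2/21) = 20/693; a_4 = (20/693)/(26) = 10/9009

r = 1/2; a_0 = 1; a_1 = 4/7; a_2 = -2/21; a_3 = -8/99; a_4 = 10/9009


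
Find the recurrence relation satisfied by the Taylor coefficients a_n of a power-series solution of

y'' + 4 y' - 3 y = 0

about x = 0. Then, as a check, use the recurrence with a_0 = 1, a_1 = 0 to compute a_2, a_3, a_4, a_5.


Substitute y = sum_n a_n x^n.
y''(x) has coefficient (n+2)(n+1) a_{n+2} at x^n;
4 y'(x) has coefficient 4 (n+1) a_{n+1} at x^n;
-3 y(x) has coefficient -3 a_n at x^n.
Matching x^n: (n+2)(n+1) a_{n+2} + 4 (n+1) a_{n+1} - 3 a_n = 0.
Thus a_{n+2} = [-4 (n+1) a_{n+1} + 3 a_n] / ((n+1)(n+2)).

Check with a_0 = 1, a_1 = 0 (apply the recurrence for n = 0, 1, 2, 3): a_0 = 1, a_1 = 0, a_2 = 3/2, a_3 = -2, a_4 = 19/8, a_5 = -11/5.

a_(n+2) = [-4 (n+1) a_(n+1) + 3 a_n] / ((n+1)(n+2)); check: a_0 = 1, a_1 = 0, a_2 = 3/2, a_3 = -2, a_4 = 19/8, a_5 = -11/5


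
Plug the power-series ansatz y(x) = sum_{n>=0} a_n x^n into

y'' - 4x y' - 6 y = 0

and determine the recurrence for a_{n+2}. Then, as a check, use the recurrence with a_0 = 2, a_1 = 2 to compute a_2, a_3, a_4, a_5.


Substitute y = sum_n a_n x^n.
y''(x) has coefficient (n+2)(n+1) a_{n+2} at x^n;
-4 x y'(x) has coefficient -4 n a_n at x^n (shift);
-6 y(x) has coefficient -6 a_n at x^n.
Matching x^n: (n+2)(n+1) a_{n+2} + (-4n - 6) a_n = 0.
Thus a_{n+2} = (4n + 6) / ((n+1)(n+2)) * a_n.

Check with a_0 = 2, a_1 = 2 (apply the recurrence for n = 0, 1, 2, 3): a_0 = 2, a_1 = 2, a_2 = 6, a_3 = 10/3, a_4 = 7, a_5 = 3.

a_(n+2) = (4n + 6) / ((n+1)(n+2)) * a_n; check: a_0 = 2, a_1 = 2, a_2 = 6, a_3 = 10/3, a_4 = 7, a_5 = 3


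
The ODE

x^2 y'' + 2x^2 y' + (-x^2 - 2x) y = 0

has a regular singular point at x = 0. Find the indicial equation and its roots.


Divide by x^2 to reach normal form y'' + P_1(x) y' + P_2(x) y = 0 with P_1(x) = 2 and P_2(x) = -1 - 2/x.
x = 0 is a singular point because the y-coefficient -1 - 2/x has a pole at x = 0.
It is a regular singular point because x P_1(x) = p(x) = 2x and x^2 P_2(x) = q(x) = -x^2 - 2x are polynomials, hence analytic at x = 0.
p(0) = 0,  q(0) = 0.
Indicial equation: r(r-1) + p(0) r + q(0) = 0, i.e. r^2 + (p(0) - 1) r + q(0) = 0, i.e. r^2 - 1 r = 0.
Discriminant: (-1)^2 - 4(0) = 1, so r = (1 ± 1)/2.
Solving: r_1 = 1, r_2 = 0.

indicial: r^2 - 1 r = 0; roots r_1 = 1, r_2 = 0


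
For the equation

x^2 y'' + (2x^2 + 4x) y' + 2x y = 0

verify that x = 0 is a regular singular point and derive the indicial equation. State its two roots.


Divide by x^2 to reach normal form y'' + P_1(x) y' + P_2(x) y = 0 with P_1(x) = 2 + 4/x and P_2(x) = 2/x.
x = 0 is a singular point because the y'-coefficient 2 + 4/x has a pole at x = 0 and the y-coefficient 2/x has a pole at x = 0.
It is a regular singular point because x P_1(x) = p(x) = 2x + 4 and x^2 P_2(x) = q(x) = 2x are polynomials, hence analytic at x = 0.
p(0) = 4,  q(0) = 0.
Indicial equation: r(r-1) + p(0) r + q(0) = 0, i.e. r^2 + (p(0) - 1) r + q(0) = 0, i.e. r^2 + 3 r = 0.
Discriminant: (3)^2 - 4(0) = 9, so r = (-3 ± 3)/2.
Solving: r_1 = 0, r_2 = -3.

indicial: r^2 + 3 r = 0; roots r_1 = 0, r_2 = -3


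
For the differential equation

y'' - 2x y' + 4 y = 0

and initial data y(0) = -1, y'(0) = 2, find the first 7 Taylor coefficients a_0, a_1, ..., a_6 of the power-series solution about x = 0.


Ansatz: y(x) = sum_{n>=0} a_n x^n, so y'(x) = sum_{n>=1} n a_n x^(n-1) and y''(x) = sum_{n>=2} n(n-1) a_n x^(n-2).
Substitute into P(x) y'' + Q(x) y' + R(x) y = 0 with P(x) = 1, Q(x) = -2x, R(x) = 4, and match powers of x.
Initial conditions: a_0 = -1, a_1 = 2.
Setting the coefficient of each power of x to zero and solving order by order (substituting the coefficients already found):
  x^0: 2 a_2 + 4 a_0 = 0  ->  2 a_2 = -4 a_0 = 4  ->  a_2 = 2
  x^1: 6 a_3 + 2 a_1 = 0  ->  6 a_3 = -2 a_1 = -4  ->  a_3 = -2/3
  x^2: 12 a_4 = 0  ->  a_4 = 0
  x^3: 20 a_5 - 2 a_3 = 0  ->  20 a_5 = 2 a_3 = -4/3  ->  a_5 = -1/15
  x^4: 30 a_6 - 4 a_4 = 0  ->  30 a_6 = 4 a_4 = 0  ->  a_6 = 0
Truncated series: y(x) = -1 + 2 x + 2 x^2 - (2/3) x^3 - (1/15) x^5 + O(x^7).

a_0 = -1; a_1 = 2; a_2 = 2; a_3 = -2/3; a_4 = 0; a_5 = -1/15; a_6 = 0


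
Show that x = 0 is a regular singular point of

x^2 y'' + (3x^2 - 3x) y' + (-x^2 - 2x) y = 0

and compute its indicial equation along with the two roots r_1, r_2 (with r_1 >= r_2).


Divide by x^2 to reach normal form y'' + P_1(x) y' + P_2(x) y = 0 with P_1(x) = 3 - 3/x and P_2(x) = -1 - 2/x.
x = 0 is a singular point because the y'-coefficient 3 - 3/x has a pole at x = 0 and the y-coefficient -1 - 2/x has a pole at x = 0.
It is a regular singular point because x P_1(x) = p(x) = 3x - 3 and x^2 P_2(x) = q(x) = -x^2 - 2x are polynomials, hence analytic at x = 0.
p(0) = -3,  q(0) = 0.
Indicial equation: r(r-1) + p(0) r + q(0) = 0, i.e. r^2 + (p(0) - 1) r + q(0) = 0, i.e. r^2 - 4 r = 0.
Discriminant: (-4)^2 - 4(0) = 16, so r = (4 ± 4)/2.
Solving: r_1 = 4, r_2 = 0.

indicial: r^2 - 4 r = 0; roots r_1 = 4, r_2 = 0


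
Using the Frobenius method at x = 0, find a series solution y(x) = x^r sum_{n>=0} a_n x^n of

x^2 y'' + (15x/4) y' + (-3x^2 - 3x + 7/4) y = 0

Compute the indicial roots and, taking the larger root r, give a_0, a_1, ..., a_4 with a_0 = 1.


Write in Frobenius form y'' + (p(x)/x) y' + (q(x)/x^2) y = 0:
  p(x) = 15/4,  q(x) = -3x^2 - 3x + 7/4.
Indicial equation: r(r-1) + (15/4) r + (7/4) = 0 -> roots r_1 = -1, r_2 = -7/4.
Take r = r_1 = -1. Let y(x) = x^r sum_{n>=0} a_n x^n with a_0 = 1.
Substitute y = x^r sum a_n x^n and match x^{r+n}. The recurrence is
  D(n) a_n - 3 a_{n-1} - 3 a_{n-2} = 0,  where D(n) = (r+n)(r+n-1) + (15/4)(r+n) + (7/4).
  a_n = [3 a_{n-1} + 3 a_{n-2}] / D(n).
Since the indicial polynomial factors as (r - r_1)(r - r_2), D(n) = (r_1 + n - r_1)(r_1 + n - r_2) = n(n + 3/4).
Evaluating step by step (a_0 = 1):
  n = 1: D(1) = 1(1 + 3/4) = 7/4; numerator = 3(1) = 3; a_1 = (3)/(7/4) = 12/7
  n = 2: D(2) = 2(2 + 3/4) = 11/2; numerator = 3(12/7) + 3(1) = 57/7; a_2 = (57/7)/(11/2) = 114/77
  n = 3: D(3) = 3(3 + 3/4) = 45/4; numerator = 3(114/77) + 3(12/7) = 738/77; a_3 = (738/77)/(45/4) = 328/385
  n = 4: D(4) = 4(4 + 3/4) = 19; numerator = 3(328/385) + 3(114/77) = 2694/385; a_4 = (2694/385)/(19) = 2694/7315

r = -1; a_0 = 1; a_1 = 12/7; a_2 = 114/77; a_3 = 328/385; a_4 = 2694/7315


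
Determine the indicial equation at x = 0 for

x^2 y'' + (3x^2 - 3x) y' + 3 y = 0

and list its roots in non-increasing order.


Divide by x^2 to reach normal form y'' + P_1(x) y' + P_2(x) y = 0 with P_1(x) = 3 - 3/x and P_2(x) = 3/x^2.
x = 0 is a singular point because the y'-coefficient 3 - 3/x has a pole at x = 0 and the y-coefficient 3/x^2 has a pole at x = 0.
It is a regular singular point because x P_1(x) = p(x) = 3x - 3 and x^2 P_2(x) = q(x) = 3 are polynomials, hence analytic at x = 0.
p(0) = -3,  q(0) = 3.
Indicial equation: r(r-1) + p(0) r + q(0) = 0, i.e. r^2 + (p(0) - 1) r + q(0) = 0, i.e. r^2 - 4 r + 3 = 0.
Discriminant: (-4)^2 - 4(3) = 4, so r = (4 ± 2)/2.
Solving: r_1 = 3, r_2 = 1.

indicial: r^2 - 4 r + 3 = 0; roots r_1 = 3, r_2 = 1


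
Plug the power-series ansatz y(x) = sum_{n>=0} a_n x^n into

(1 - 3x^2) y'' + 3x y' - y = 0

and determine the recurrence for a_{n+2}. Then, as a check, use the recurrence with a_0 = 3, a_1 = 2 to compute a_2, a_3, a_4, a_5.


Substitute y = sum_n a_n x^n.
(1 - 3 x^2) y'' contributes (n+2)(n+1) a_{n+2} - 3 n(n-1) a_n at x^n.
3 x y'(x) contributes 3 n a_n at x^n.
-y(x) contributes -1 a_n at x^n.
Matching x^n: (n+2)(n+1) a_{n+2} + (-3 n(n-1) + 3 n - 1) a_n = 0.
Thus a_{n+2} = (3 n(n-1) - 3 n + 1) / ((n+1)(n+2)) * a_n.

Check with a_0 = 3, a_1 = 2 (apply the recurrence for n = 0, 1, 2, 3): a_0 = 3, a_1 = 2, a_2 = 3/2, a_3 = -2/3, a_4 = 1/8, a_5 = -1/3.

a_(n+2) = (3 n(n-1) - 3 n + 1) / ((n+1)(n+2)) * a_n; check: a_0 = 3, a_1 = 2, a_2 = 3/2, a_3 = -2/3, a_4 = 1/8, a_5 = -1/3


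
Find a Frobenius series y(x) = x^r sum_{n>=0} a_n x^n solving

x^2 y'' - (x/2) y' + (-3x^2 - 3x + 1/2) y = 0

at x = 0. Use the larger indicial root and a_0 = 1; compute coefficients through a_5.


Write in Frobenius form y'' + (p(x)/x) y' + (q(x)/x^2) y = 0:
  p(x) = -1/2,  q(x) = -3x^2 - 3x + 1/2.
Indicial equation: r(r-1) + (-1/2) r + (1/2) = 0 -> roots r_1 = 1, r_2 = 1/2.
Take r = r_1 = 1. Let y(x) = x^r sum_{n>=0} a_n x^n with a_0 = 1.
Substitute y = x^r sum a_n x^n and match x^{r+n}. The recurrence is
  D(n) a_n - 3 a_{n-1} - 3 a_{n-2} = 0,  where D(n) = (r+n)(r+n-1) + (-1/2)(r+n) + (1/2).
  a_n = [3 a_{n-1} + 3 a_{n-2}] / D(n).
Since the indicial polynomial factors as (r - r_1)(r - r_2), D(n) = (r_1 + n - r_1)(r_1 + n - r_2) = n(n + 1/2).
Evaluating step by step (a_0 = 1):
  n = 1: D(1) = 1(1 + 1/2) = 3/2; numerator = 3(1) = 3; a_1 = (3)/(3/2) = 2
  n = 2: D(2) = 2(2 + 1/2) = 5; numerator = 3(2) + 3(1) = 9; a_2 = (9)/(5) = 9/5
  n = 3: D(3) = 3(3 + 1/2) = 21/2; numerator = 3(9/5) + 3(2) = 57/5; a_3 = (57/5)/(21/2) = 38/35
  n = 4: D(4) = 4(4 + 1/2) = 18; numerator = 3(38/35) + 3(9/5) = 303/35; a_4 = (303/35)/(18) = 101/210
  n = 5: D(5) = 5(5 + 1/2) = 55/2; numerator = 3(101/210) + 3(38/35) = 47/10; a_5 = (47/10)/(55/2) = 47/275

r = 1; a_0 = 1; a_1 = 2; a_2 = 9/5; a_3 = 38/35; a_4 = 101/210; a_5 = 47/275


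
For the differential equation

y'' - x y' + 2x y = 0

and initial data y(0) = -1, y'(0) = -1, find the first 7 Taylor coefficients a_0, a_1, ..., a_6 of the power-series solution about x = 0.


Ansatz: y(x) = sum_{n>=0} a_n x^n, so y'(x) = sum_{n>=1} n a_n x^(n-1) and y''(x) = sum_{n>=2} n(n-1) a_n x^(n-2).
Substitute into P(x) y'' + Q(x) y' + R(x) y = 0 with P(x) = 1, Q(x) = -x, R(x) = 2x, and match powers of x.
Initial conditions: a_0 = -1, a_1 = -1.
Setting the coefficient of each power of x to zero and solving order by order (substituting the coefficients already found):
  x^0: 2 a_2 = 0  ->  a_2 = 0
  x^1: 6 a_3 - a_1 + 2 a_0 = 0  ->  6 a_3 = a_1 - 2 a_0 = 1  ->  a_3 = 1/6
  x^2: 12 a_4 - 2 a_2 + 2 a_1 = 0  ->  12 a_4 = 2 a_2 - 2 a_1 = 2  ->  a_4 = 1/6
  x^3: 20 a_5 - 3 a_3 + 2 a_2 = 0  ->  20 a_5 = 3 a_3 - 2 a_2 = 1/2  ->  a_5 = 1/40
  x^4: 30 a_6 - 4 a_4 + 2 a_3 = 0  ->  30 a_6 = 4 a_4 - 2 a_3 = 1/3  ->  a_6 = 1/90
Truncated series: y(x) = -1 - x + (1/6) x^3 + (1/6) x^4 + (1/40) x^5 + (1/90) x^6 + O(x^7).

a_0 = -1; a_1 = -1; a_2 = 0; a_3 = 1/6; a_4 = 1/6; a_5 = 1/40; a_6 = 1/90


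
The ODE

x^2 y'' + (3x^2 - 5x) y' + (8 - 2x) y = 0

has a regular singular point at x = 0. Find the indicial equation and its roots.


Divide by x^2 to reach normal form y'' + P_1(x) y' + P_2(x) y = 0 with P_1(x) = 3 - 5/x and P_2(x) = -2/x + 8/x^2.
x = 0 is a singular point because the y'-coefficient 3 - 5/x has a pole at x = 0 and the y-coefficient -2/x + 8/x^2 has a pole at x = 0.
It is a regular singular point because x P_1(x) = p(x) = 3x - 5 and x^2 P_2(x) = q(x) = 8 - 2x are polynomials, hence analytic at x = 0.
p(0) = -5,  q(0) = 8.
Indicial equation: r(r-1) + p(0) r + q(0) = 0, i.e. r^2 + (p(0) - 1) r + q(0) = 0, i.e. r^2 - 6 r + 8 = 0.
Discriminant: (-6)^2 - 4(8) = 4, so r = (6 ± 2)/2.
Solving: r_1 = 4, r_2 = 2.

indicial: r^2 - 6 r + 8 = 0; roots r_1 = 4, r_2 = 2


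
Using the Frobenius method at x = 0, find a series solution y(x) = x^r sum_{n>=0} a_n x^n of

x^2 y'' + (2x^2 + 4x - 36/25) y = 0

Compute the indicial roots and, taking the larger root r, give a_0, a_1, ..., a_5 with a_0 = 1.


Write in Frobenius form y'' + (p(x)/x) y' + (q(x)/x^2) y = 0:
  p(x) = 0,  q(x) = 2x^2 + 4x - 36/25.
Indicial equation: r(r-1) + (0) r + (-36/25) = 0 -> roots r_1 = 9/5, r_2 = -4/5.
Take r = r_1 = 9/5. Let y(x) = x^r sum_{n>=0} a_n x^n with a_0 = 1.
Substitute y = x^r sum a_n x^n and match x^{r+n}. The recurrence is
  D(n) a_n + 4 a_{n-1} + 2 a_{n-2} = 0,  where D(n) = (r+n)(r+n-1) + (0)(r+n) + (-36/25).
  a_n = [-4 a_{n-1} - 2 a_{n-2}] / D(n).
Since the indicial polynomial factors as (r - r_1)(r - r_2), D(n) = (r_1 + n - r_1)(r_1 + n - r_2) = n(n + 13/5).
Evaluating step by step (a_0 = 1):
  n = 1: D(1) = 1(1 + 13/5) = 18/5; numerator = -4(1) = -4; a_1 = (-4)/(18/5) = -10/9
  n = 2: D(2) = 2(2 + 13/5) = 46/5; numerator = -4(-10/9) - 2(1) = 22/9; a_2 = (22/9)/(46/5) = 55/207
  n = 3: D(3) = 3(3 + 13/5) = 84/5; numerator = -4(55/207) - 2(-10/9) = 80/69; a_3 = (80/69)/(84/5) = 100/1449
  n = 4: D(4) = 4(4 + 13/5) = 132/5; numerator = -4(100/1449) - 2(55/207) = -130/161; a_4 = (-130/161)/(132/5) = -325/10626
  n = 5: D(5) = 5(5 + 13/5) = 38; numerator = -4(-325/10626) - 2(100/1449) = -250/15939; a_5 = (-250/15939)/(38) = -125/302841

r = 9/5; a_0 = 1; a_1 = -10/9; a_2 = 55/207; a_3 = 100/1449; a_4 = -325/10626; a_5 = -125/302841


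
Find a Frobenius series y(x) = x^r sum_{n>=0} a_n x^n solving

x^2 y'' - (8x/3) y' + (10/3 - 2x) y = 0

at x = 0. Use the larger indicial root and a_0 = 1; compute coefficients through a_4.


Write in Frobenius form y'' + (p(x)/x) y' + (q(x)/x^2) y = 0:
  p(x) = -8/3,  q(x) = 10/3 - 2x.
Indicial equation: r(r-1) + (-8/3) r + (10/3) = 0 -> roots r_1 = 2, r_2 = 5/3.
Take r = r_1 = 2. Let y(x) = x^r sum_{n>=0} a_n x^n with a_0 = 1.
Substitute y = x^r sum a_n x^n and match x^{r+n}. The recurrence is
  D(n) a_n - 2 a_{n-1} = 0,  where D(n) = (r+n)(r+n-1) + (-8/3)(r+n) + (10/3).
  a_n = 2 / D(n) * a_{n-1}.
Since the indicial polynomial factors as (r - r_1)(r - r_2), D(n) = (r_1 + n - r_1)(r_1 + n - r_2) = n(n + 1/3).
Evaluating step by step (a_0 = 1):
  n = 1: D(1) = 1(1 + 1/3) = 4/3; numerator = 2(1) = 2; a_1 = (2)/(4/3) = 3/2
  n = 2: D(2) = 2(2 + 1/3) = 14/3; numerator = 2(3/2) = 3; a_2 = (3)/(14/3) = 9/14
  n = 3: D(3) = 3(3 + 1/3) = 10; numerator = 2(9/14) = 9/7; a_3 = (9/7)/(10) = 9/70
  n = 4: D(4) = 4(4 + 1/3) = 52/3; numerator = 2(9/70) = 9/35; a_4 = (9/35)/(52/3) = 27/1820

r = 2; a_0 = 1; a_1 = 3/2; a_2 = 9/14; a_3 = 9/70; a_4 = 27/1820


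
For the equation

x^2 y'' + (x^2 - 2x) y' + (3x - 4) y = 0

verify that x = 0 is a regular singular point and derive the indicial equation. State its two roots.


Divide by x^2 to reach normal form y'' + P_1(x) y' + P_2(x) y = 0 with P_1(x) = 1 - 2/x and P_2(x) = 3/x - 4/x^2.
x = 0 is a singular point because the y'-coefficient 1 - 2/x has a pole at x = 0 and the y-coefficient 3/x - 4/x^2 has a pole at x = 0.
It is a regular singular point because x P_1(x) = p(x) = x - 2 and x^2 P_2(x) = q(x) = 3x - 4 are polynomials, hence analytic at x = 0.
p(0) = -2,  q(0) = -4.
Indicial equation: r(r-1) + p(0) r + q(0) = 0, i.e. r^2 + (p(0) - 1) r + q(0) = 0, i.e. r^2 - 3 r - 4 = 0.
Discriminant: (-3)^2 - 4(-4) = 25, so r = (3 ± 5)/2.
Solving: r_1 = 4, r_2 = -1.

indicial: r^2 - 3 r - 4 = 0; roots r_1 = 4, r_2 = -1


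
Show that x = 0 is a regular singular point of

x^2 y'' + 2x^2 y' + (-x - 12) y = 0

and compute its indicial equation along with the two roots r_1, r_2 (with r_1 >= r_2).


Divide by x^2 to reach normal form y'' + P_1(x) y' + P_2(x) y = 0 with P_1(x) = 2 and P_2(x) = -1/x - 12/x^2.
x = 0 is a singular point because the y-coefficient -1/x - 12/x^2 has a pole at x = 0.
It is a regular singular point because x P_1(x) = p(x) = 2x and x^2 P_2(x) = q(x) = -x - 12 are polynomials, hence analytic at x = 0.
p(0) = 0,  q(0) = -12.
Indicial equation: r(r-1) + p(0) r + q(0) = 0, i.e. r^2 + (p(0) - 1) r + q(0) = 0, i.e. r^2 - 1 r - 12 = 0.
Discriminant: (-1)^2 - 4(-12) = 49, so r = (1 ± 7)/2.
Solving: r_1 = 4, r_2 = -3.

indicial: r^2 - 1 r - 12 = 0; roots r_1 = 4, r_2 = -3


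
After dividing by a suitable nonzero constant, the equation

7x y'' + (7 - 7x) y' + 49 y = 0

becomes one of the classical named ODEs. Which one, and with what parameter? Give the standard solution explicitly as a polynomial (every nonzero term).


All three coefficients share the factor 7; dividing through by 7 gives  x y'' + (1 - x) y' + 7 y = 0.
This matches the Laguerre equation x y'' + (1 - x) y' + n y = 0 with n = 7; the polynomial solution is L_7(x).
With y = sum_k a_k x^k, matching x^k gives (k+1)k a_{k+1} + (k+1) a_{k+1} - k a_k + n a_k = 0, i.e. (k+1)^2 a_{k+1} = (k - n) a_k = (k - 7) a_k. The right side vanishes at k = 7, so the series terminates at degree 7.
Standard normalization L_n(0) = 1 gives a_0 = 1. Work upward with a_{k+1} = (k - 7) a_k / (k+1)^2:
  a_1 = (0 - 7)(1) / 1^2 = -7/1 = -7
  a_2 = (1 - 7)(-7) / 2^2 = 42/4 = 21/2
  a_3 = (2 - 7)(21/2) / 3^2 = (-105/2)/9 = -35/6
  a_4 = (3 - 7)(-35/6) / 4^2 = (70/3)/16 = 35/24
  a_5 = (4 - 7)(35/24) / 5^2 = (-35/8)/25 = -7/40
  a_6 = (5 - 7)(-7/40) / 6^2 = (7/20)/36 = 7/720
  a_7 = (6 - 7)(7/720) / 7^2 = (-7/720)/49 = -1/5040
Hence L_7(x) = -x^7/5040 + 7 x^6/720 - 7 x^5/40 + 35 x^4/24 - 35 x^3/6 + 21 x^2/2 - 7 x + 1.

L_7(x); series = -x^7/5040 + 7 x^6/720 - 7 x^5/40 + 35 x^4/24 - 35 x^3/6 + 21 x^2/2 - 7 x + 1


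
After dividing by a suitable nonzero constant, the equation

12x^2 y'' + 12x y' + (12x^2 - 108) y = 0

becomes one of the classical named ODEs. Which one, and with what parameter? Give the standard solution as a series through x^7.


All three coefficients share the factor 12; dividing through by 12 gives  x^2 y'' + x y' + (x^2 - 9) y = 0.
This matches the Bessel equation x^2 y'' + x y' + (x^2 - nu^2) y = 0 with nu^2 = 9, so nu = 3; the solution bounded at x = 0 is J_3(x).
Frobenius at x = 0: indicial roots ±nu; for r = nu the recurrence k(k + 2nu) c_k = -c_{k-2} gives the standard series J_nu(x) = sum_{k>=0} (-1)^k / (k! (k+nu)!) (x/2)^(2k+nu). Evaluate the first 3 terms:
  k = 0: (-1)^0 / (0! * 3! * 2^3) x^3 = 1/(1*6*8) x^3 = (1/48) x^3
  k = 1: (-1)^1 / (1! * 4! * 2^5) x^5 = -1/(1*24*32) x^5 = (-1/768) x^5
  k = 2: (-1)^2 / (2! * 5! * 2^7) x^7 = 1/(2*120*128) x^7 = (1/30720) x^7
Hence J_3(x) = x^7/30720 - x^5/768 + x^3/48 + ....

J_3(x); series = x^7/30720 - x^5/768 + x^3/48


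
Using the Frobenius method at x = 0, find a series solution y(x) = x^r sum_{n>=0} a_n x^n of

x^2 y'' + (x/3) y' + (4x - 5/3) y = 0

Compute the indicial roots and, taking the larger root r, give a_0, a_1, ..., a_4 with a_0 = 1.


Write in Frobenius form y'' + (p(x)/x) y' + (q(x)/x^2) y = 0:
  p(x) = 1/3,  q(x) = 4x - 5/3.
Indicial equation: r(r-1) + (1/3) r + (-5/3) = 0 -> roots r_1 = 5/3, r_2 = -1.
Take r = r_1 = 5/3. Let y(x) = x^r sum_{n>=0} a_n x^n with a_0 = 1.
Substitute y = x^r sum a_n x^n and match x^{r+n}. The recurrence is
  D(n) a_n + 4 a_{n-1} = 0,  where D(n) = (r+n)(r+n-1) + (1/3)(r+n) + (-5/3).
  a_n = -4 / D(n) * a_{n-1}.
Since the indicial polynomial factors as (r - r_1)(r - r_2), D(n) = (r_1 + n - r_1)(r_1 + n - r_2) = n(n + 8/3).
Evaluating step by step (a_0 = 1):
  n = 1: D(1) = 1(1 + 8/3) = 11/3; numerator = -4(1) = -4; a_1 = (-4)/(11/3) = -12/11
  n = 2: D(2) = 2(2 + 8/3) = 28/3; numerator = -4(-12/11) = 48/11; a_2 = (48/11)/(28/3) = 36/77
  n = 3: D(3) = 3(3 + 8/3) = 17; numerator = -4(36/77) = -144/77; a_3 = (-144/77)/(17) = -144/1309
  n = 4: D(4) = 4(4 + 8/3) = 80/3; numerator = -4(-144/1309) = 576/1309; a_4 = (576/1309)/(80/3) = 108/6545

r = 5/3; a_0 = 1; a_1 = -12/11; a_2 = 36/77; a_3 = -144/1309; a_4 = 108/6545


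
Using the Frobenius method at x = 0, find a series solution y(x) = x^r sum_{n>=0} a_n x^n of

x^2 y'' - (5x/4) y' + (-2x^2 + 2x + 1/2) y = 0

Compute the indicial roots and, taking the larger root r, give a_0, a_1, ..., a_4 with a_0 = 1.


Write in Frobenius form y'' + (p(x)/x) y' + (q(x)/x^2) y = 0:
  p(x) = -5/4,  q(x) = -2x^2 + 2x + 1/2.
Indicial equation: r(r-1) + (-5/4) r + (1/2) = 0 -> roots r_1 = 2, r_2 = 1/4.
Take r = r_1 = 2. Let y(x) = x^r sum_{n>=0} a_n x^n with a_0 = 1.
Substitute y = x^r sum a_n x^n and match x^{r+n}. The recurrence is
  D(n) a_n + 2 a_{n-1} - 2 a_{n-2} = 0,  where D(n) = (r+n)(r+n-1) + (-5/4)(r+n) + (1/2).
  a_n = [-2 a_{n-1} + 2 a_{n-2}] / D(n).
Since the indicial polynomial factors as (r - r_1)(r - r_2), D(n) = (r_1 + n - r_1)(r_1 + n - r_2) = n(n + 7/4).
Evaluating step by step (a_0 = 1):
  n = 1: D(1) = 1(1 + 7/4) = 11/4; numerator = -2(1) = -2; a_1 = (-2)/(11/4) = -8/11
  n = 2: D(2) = 2(2 + 7/4) = 15/2; numerator = -2(-8/11) + 2(1) = 38/11; a_2 = (38/11)/(15/2) = 76/165
  n = 3: D(3) = 3(3 + 7/4) = 57/4; numerator = -2(76/165) + 2(-8/11) = -392/165; a_3 = (-392/165)/(57/4) = -1568/9405
  n = 4: D(4) = 4(4 + 7/4) = 23; numerator = -2(-1568/9405) + 2(76/165) = 2360/1881; a_4 = (2360/1881)/(23) = 2360/43263

r = 2; a_0 = 1; a_1 = -8/11; a_2 = 76/165; a_3 = -1568/9405; a_4 = 2360/43263


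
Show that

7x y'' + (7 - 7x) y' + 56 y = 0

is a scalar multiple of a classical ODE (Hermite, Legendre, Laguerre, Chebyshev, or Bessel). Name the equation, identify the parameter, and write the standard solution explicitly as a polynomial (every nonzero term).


All three coefficients share the factor 7; dividing through by 7 gives  x y'' + (1 - x) y' + 8 y = 0.
This matches the Laguerre equation x y'' + (1 - x) y' + n y = 0 with n = 8; the polynomial solution is L_8(x).
With y = sum_k a_k x^k, matching x^k gives (k+1)k a_{k+1} + (k+1) a_{k+1} - k a_k + n a_k = 0, i.e. (k+1)^2 a_{k+1} = (k - n) a_k = (k - 8) a_k. The right side vanishes at k = 8, so the series terminates at degree 8.
Standard normalization L_n(0) = 1 gives a_0 = 1. Work upward with a_{k+1} = (k - 8) a_k / (k+1)^2:
  a_1 = (0 - 8)(1) / 1^2 = -8/1 = -8
  a_2 = (1 - 8)(-8) / 2^2 = 56/4 = 14
  a_3 = (2 - 8)(14) / 3^2 = -84/9 = -28/3
  a_4 = (3 - 8)(-28/3) / 4^2 = (140/3)/16 = 35/12
  a_5 = (4 - 8)(35/12) / 5^2 = (-35/3)/25 = -7/15
  a_6 = (5 - 8)(-7/15) / 6^2 = (7/5)/36 = 7/180
  a_7 = (6 - 8)(7/180) / 7^2 = (-7/90)/49 = -1/630
  a_8 = (7 - 8)(-1/630) / 8^2 = (1/630)/64 = 1/40320
Hence L_8(x) = x^8/40320 - x^7/630 + 7 x^6/180 - 7 x^5/15 + 35 x^4/12 - 28 x^3/3 + 14 x^2 - 8 x + 1.

L_8(x); series = x^8/40320 - x^7/630 + 7 x^6/180 - 7 x^5/15 + 35 x^4/12 - 28 x^3/3 + 14 x^2 - 8 x + 1


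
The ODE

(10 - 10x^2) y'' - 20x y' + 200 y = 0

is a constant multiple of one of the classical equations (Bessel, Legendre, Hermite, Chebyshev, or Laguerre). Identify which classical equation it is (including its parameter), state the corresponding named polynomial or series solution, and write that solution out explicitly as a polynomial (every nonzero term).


All three coefficients share the factor 10; dividing through by 10 gives  (1 - x^2) y'' - 2x y' + 20 y = 0.
This matches the Legendre equation (1 - x^2) y'' - 2x y' + n(n+1) y = 0 (note the -2x y' term) with n(n+1) = 20, so n = 4; the polynomial solution is P_4(x).
With y = sum_k a_k x^k, matching x^k gives (k+2)(k+1) a_{k+2} = [k(k+1) - n(n+1)] a_k = (k - 4)(k + 5) a_k. The right side vanishes at k = 4, so the series with the parity of 4 terminates at degree 4.
Standard normalization (P_n(1) = 1): leading coefficient (2n)!/(2^n (n!)^2) = 40320/(16*576) = 35/8, so a_4 = 35/8. Work downward with a_k = (k+1)(k+2) a_{k+2} / ((k - 4)(k + 5)):
  a_2 = (3)(4)(35/8) / ((2 - 4)(2 + 5)) = (105/2)/(-14) = -15/4
  a_0 = (1)(2)(-15/4) / ((0 - 4)(0 + 5)) = (-15/2)/(-20) = 3/8
Hence P_4(x) = 35 x^4/8 - 15 x^2/4 + 3/8.

P_4(x); series = 35 x^4/8 - 15 x^2/4 + 3/8


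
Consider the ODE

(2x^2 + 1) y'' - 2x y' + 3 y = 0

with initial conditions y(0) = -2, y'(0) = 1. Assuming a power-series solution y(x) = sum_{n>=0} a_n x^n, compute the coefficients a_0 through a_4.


Ansatz: y(x) = sum_{n>=0} a_n x^n, so y'(x) = sum_{n>=1} n a_n x^(n-1) and y''(x) = sum_{n>=2} n(n-1) a_n x^(n-2).
Substitute into P(x) y'' + Q(x) y' + R(x) y = 0 with P(x) = 2x^2 + 1, Q(x) = -2x, R(x) = 3, and match powers of x.
Initial conditions: a_0 = -2, a_1 = 1.
Setting the coefficient of each power of x to zero and solving order by order (substituting the coefficients already found):
  x^0: 2 a_2 + 3 a_0 = 0  ->  2 a_2 = -3 a_0 = 6  ->  a_2 = 3
  x^1: 6 a_3 + a_1 = 0  ->  6 a_3 = -a_1 = -1  ->  a_3 = -1/6
  x^2: 12 a_4 + 3 a_2 = 0  ->  12 a_4 = -3 a_2 = -9  ->  a_4 = -3/4
Truncated series: y(x) = -2 + x + 3 x^2 - (1/6) x^3 - (3/4) x^4 + O(x^5).

a_0 = -2; a_1 = 1; a_2 = 3; a_3 = -1/6; a_4 = -3/4


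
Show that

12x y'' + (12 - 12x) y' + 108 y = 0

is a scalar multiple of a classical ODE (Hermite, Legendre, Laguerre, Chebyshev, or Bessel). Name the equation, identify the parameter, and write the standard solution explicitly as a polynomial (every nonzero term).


All three coefficients share the factor 12; dividing through by 12 gives  x y'' + (1 - x) y' + 9 y = 0.
This matches the Laguerre equation x y'' + (1 - x) y' + n y = 0 with n = 9; the polynomial solution is L_9(x).
With y = sum_k a_k x^k, matching x^k gives (k+1)k a_{k+1} + (k+1) a_{k+1} - k a_k + n a_k = 0, i.e. (k+1)^2 a_{k+1} = (k - n) a_k = (k - 9) a_k. The right side vanishes at k = 9, so the series terminates at degree 9.
Standard normalization L_n(0) = 1 gives a_0 = 1. Work upward with a_{k+1} = (k - 9) a_k / (k+1)^2:
  a_1 = (0 - 9)(1) / 1^2 = -9/1 = -9
  a_2 = (1 - 9)(-9) / 2^2 = 72/4 = 18
  a_3 = (2 - 9)(18) / 3^2 = -126/9 = -14
  a_4 = (3 - 9)(-14) / 4^2 = 84/16 = 21/4
  a_5 = (4 - 9)(21/4) / 5^2 = (-105/4)/25 = -21/20
  a_6 = (5 - 9)(-21/20) / 6^2 = (21/5)/36 = 7/60
  a_7 = (6 - 9)(7/60) / 7^2 = (-7/20)/49 = -1/140
  a_8 = (7 - 9)(-1/140) / 8^2 = (1/70)/64 = 1/4480
  a_9 = (8 - 9)(1/4480) / 9^2 = (-1/4480)/81 = -1/362880
Hence L_9(x) = -x^9/362880 + x^8/4480 - x^7/140 + 7 x^6/60 - 21 x^5/20 + 21 x^4/4 - 14 x^3 + 18 x^2 - 9 x + 1.

L_9(x); series = -x^9/362880 + x^8/4480 - x^7/140 + 7 x^6/60 - 21 x^5/20 + 21 x^4/4 - 14 x^3 + 18 x^2 - 9 x + 1


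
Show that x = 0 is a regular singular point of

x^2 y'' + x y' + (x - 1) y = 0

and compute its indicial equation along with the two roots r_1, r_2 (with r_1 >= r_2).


Divide by x^2 to reach normal form y'' + P_1(x) y' + P_2(x) y = 0 with P_1(x) = 1/x and P_2(x) = 1/x - 1/x^2.
x = 0 is a singular point because the y'-coefficient 1/x has a pole at x = 0 and the y-coefficient 1/x - 1/x^2 has a pole at x = 0.
It is a regular singular point because x P_1(x) = p(x) = 1 and x^2 P_2(x) = q(x) = x - 1 are polynomials, hence analytic at x = 0.
p(0) = 1,  q(0) = -1.
Indicial equation: r(r-1) + p(0) r + q(0) = 0, i.e. r^2 + (p(0) - 1) r + q(0) = 0, i.e. r^2 - 1 = 0.
Discriminant: (0)^2 - 4(-1) = 4, so r = (0 ± 2)/2.
Solving: r_1 = 1, r_2 = -1.

indicial: r^2 - 1 = 0; roots r_1 = 1, r_2 = -1


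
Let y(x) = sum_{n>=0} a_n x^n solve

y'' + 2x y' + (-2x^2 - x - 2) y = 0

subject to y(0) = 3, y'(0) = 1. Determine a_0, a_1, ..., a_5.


Ansatz: y(x) = sum_{n>=0} a_n x^n, so y'(x) = sum_{n>=1} n a_n x^(n-1) and y''(x) = sum_{n>=2} n(n-1) a_n x^(n-2).
Substitute into P(x) y'' + Q(x) y' + R(x) y = 0 with P(x) = 1, Q(x) = 2x, R(x) = -2x^2 - x - 2, and match powers of x.
Initial conditions: a_0 = 3, a_1 = 1.
Setting the coefficient of each power of x to zero and solving order by order (substituting the coefficients already found):
  x^0: 2 a_2 - 2 a_0 = 0  ->  2 a_2 = 2 a_0 = 6  ->  a_2 = 3
  x^1: 6 a_3 - a_0 = 0  ->  6 a_3 = a_0 = 3  ->  a_3 = 1/2
  x^2: 12 a_4 + 2 a_2 - a_1 - 2 a_0 = 0  ->  12 a_4 = -2 a_2 + a_1 + 2 a_0 = 1  ->  a_4 = 1/12
  x^3: 20 a_5 + 4 a_3 - a_2 - 2 a_1 = 0  ->  20 a_5 = -4 a_3 + a_2 + 2 a_1 = 3  ->  a_5 = 3/20
Truncated series: y(x) = 3 + x + 3 x^2 + (1/2) x^3 + (1/12) x^4 + (3/20) x^5 + O(x^6).

a_0 = 3; a_1 = 1; a_2 = 3; a_3 = 1/2; a_4 = 1/12; a_5 = 3/20


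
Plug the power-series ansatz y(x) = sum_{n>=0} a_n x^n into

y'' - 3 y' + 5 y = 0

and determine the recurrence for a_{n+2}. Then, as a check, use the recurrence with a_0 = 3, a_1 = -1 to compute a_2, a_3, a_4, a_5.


Substitute y = sum_n a_n x^n.
y''(x) has coefficient (n+2)(n+1) a_{n+2} at x^n;
-3 y'(x) has coefficient -3 (n+1) a_{n+1} at x^n;
5 y(x) has coefficient 5 a_n at x^n.
Matching x^n: (n+2)(n+1) a_{n+2} - 3 (n+1) a_{n+1} + 5 a_n = 0.
Thus a_{n+2} = [3 (n+1) a_{n+1} - 5 a_n] / ((n+1)(n+2)).

Check with a_0 = 3, a_1 = -1 (apply the recurrence for n = 0, 1, 2, 3): a_0 = 3, a_1 = -1, a_2 = -9, a_3 = -49/6, a_4 = -19/8, a_5 = 37/60.

a_(n+2) = [3 (n+1) a_(n+1) - 5 a_n] / ((n+1)(n+2)); check: a_0 = 3, a_1 = -1, a_2 = -9, a_3 = -49/6, a_4 = -19/8, a_5 = 37/60


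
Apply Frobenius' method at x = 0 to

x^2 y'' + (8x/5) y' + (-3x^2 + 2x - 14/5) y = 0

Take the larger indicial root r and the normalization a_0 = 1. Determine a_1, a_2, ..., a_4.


Write in Frobenius form y'' + (p(x)/x) y' + (q(x)/x^2) y = 0:
  p(x) = 8/5,  q(x) = -3x^2 + 2x - 14/5.
Indicial equation: r(r-1) + (8/5) r + (-14/5) = 0 -> roots r_1 = 7/5, r_2 = -2.
Take r = r_1 = 7/5. Let y(x) = x^r sum_{n>=0} a_n x^n with a_0 = 1.
Substitute y = x^r sum a_n x^n and match x^{r+n}. The recurrence is
  D(n) a_n + 2 a_{n-1} - 3 a_{n-2} = 0,  where D(n) = (r+n)(r+n-1) + (8/5)(r+n) + (-14/5).
  a_n = [-2 a_{n-1} + 3 a_{n-2}] / D(n).
Since the indicial polynomial factors as (r - r_1)(r - r_2), D(n) = (r_1 + n - r_1)(r_1 + n - r_2) = n(n + 17/5).
Evaluating step by step (a_0 = 1):
  n = 1: D(1) = 1(1 + 17/5) = 22/5; numerator = -2(1) = -2; a_1 = (-2)/(22/5) = -5/11
  n = 2: D(2) = 2(2 + 17/5) = 54/5; numerator = -2(-5/11) + 3(1) = 43/11; a_2 = (43/11)/(54/5) = 215/594
  n = 3: D(3) = 3(3 + 17/5) = 96/5; numerator = -2(215/594) + 3(-5/11) = -620/297; a_3 = (-620/297)/(96/5) = -775/7128
  n = 4: D(4) = 4(4 + 17/5) = 148/5; numerator = -2(-775/7128) + 3(215/594) = 4645/3564; a_4 = (4645/3564)/(148/5) = 23225/527472

r = 7/5; a_0 = 1; a_1 = -5/11; a_2 = 215/594; a_3 = -775/7128; a_4 = 23225/527472


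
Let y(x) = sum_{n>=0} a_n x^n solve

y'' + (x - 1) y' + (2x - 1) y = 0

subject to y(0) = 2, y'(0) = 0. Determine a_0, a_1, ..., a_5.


Ansatz: y(x) = sum_{n>=0} a_n x^n, so y'(x) = sum_{n>=1} n a_n x^(n-1) and y''(x) = sum_{n>=2} n(n-1) a_n x^(n-2).
Substitute into P(x) y'' + Q(x) y' + R(x) y = 0 with P(x) = 1, Q(x) = x - 1, R(x) = 2x - 1, and match powers of x.
Initial conditions: a_0 = 2, a_1 = 0.
Setting the coefficient of each power of x to zero and solving order by order (substituting the coefficients already found):
  x^0: 2 a_2 - a_1 - a_0 = 0  ->  2 a_2 = a_1 + a_0 = 2  ->  a_2 = 1
  x^1: 6 a_3 - 2 a_2 + 2 a_0 = 0  ->  6 a_3 = 2 a_2 - 2 a_0 = -2  ->  a_3 = -1/3
  x^2: 12 a_4 - 3 a_3 + a_2 + 2 a_1 = 0  ->  12 a_4 = 3 a_3 - a_2 - 2 a_1 = -2  ->  a_4 = -1/6
  x^3: 20 a_5 - 4 a_4 + 2 a_3 + 2 a_2 = 0  ->  20 a_5 = 4 a_4 - 2 a_3 - 2 a_2 = -2  ->  a_5 = -1/10
Truncated series: y(x) = 2 + x^2 - (1/3) x^3 - (1/6) x^4 - (1/10) x^5 + O(x^6).

a_0 = 2; a_1 = 0; a_2 = 1; a_3 = -1/3; a_4 = -1/6; a_5 = -1/10


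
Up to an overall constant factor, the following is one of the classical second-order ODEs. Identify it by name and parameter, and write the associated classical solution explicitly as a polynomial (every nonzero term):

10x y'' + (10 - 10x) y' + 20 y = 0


All three coefficients share the factor 10; dividing through by 10 gives  x y'' + (1 - x) y' + 2 y = 0.
This matches the Laguerre equation x y'' + (1 - x) y' + n y = 0 with n = 2; the polynomial solution is L_2(x).
With y = sum_k a_k x^k, matching x^k gives (k+1)k a_{k+1} + (k+1) a_{k+1} - k a_k + n a_k = 0, i.e. (k+1)^2 a_{k+1} = (k - n) a_k = (k - 2) a_k. The right side vanishes at k = 2, so the series terminates at degree 2.
Standard normalization L_n(0) = 1 gives a_0 = 1. Work upward with a_{k+1} = (k - 2) a_k / (k+1)^2:
  a_1 = (0 - 2)(1) / 1^2 = -2/1 = -2
  a_2 = (1 - 2)(-2) / 2^2 = 2/4 = 1/2
Hence L_2(x) = x^2/2 - 2 x + 1.

L_2(x); series = x^2/2 - 2 x + 1
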